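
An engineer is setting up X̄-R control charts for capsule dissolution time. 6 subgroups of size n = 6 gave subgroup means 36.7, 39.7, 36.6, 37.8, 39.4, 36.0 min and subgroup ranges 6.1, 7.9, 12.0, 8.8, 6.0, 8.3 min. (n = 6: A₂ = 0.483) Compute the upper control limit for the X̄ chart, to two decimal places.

41.65

X̄̄ = (36.7 + 39.7 + 36.6 + 37.8 + 39.4 + 36.0) / 6 = 226.2000 / 6 = 37.7000
R̄ = (6.1 + 7.9 + 12.0 + 8.8 + 6.0 + 8.3) / 6 = 49.1000 / 6 = 8.1833
UCL = X̄̄ + A₂·R̄ = 37.7000 + 0.483 × 8.1833 = 41.6525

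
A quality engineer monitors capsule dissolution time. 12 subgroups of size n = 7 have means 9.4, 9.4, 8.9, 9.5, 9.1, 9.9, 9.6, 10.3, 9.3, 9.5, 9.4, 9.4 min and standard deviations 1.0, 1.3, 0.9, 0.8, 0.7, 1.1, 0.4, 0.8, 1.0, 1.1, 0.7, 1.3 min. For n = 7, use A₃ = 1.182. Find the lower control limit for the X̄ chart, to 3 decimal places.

8.382

X̄̄ = (9.4 + 9.4 + 8.9 + 9.5 + 9.1 + 9.9 + 9.6 + 10.3 + 9.3 + 9.5 + 9.4 + 9.4) / 12 = 9.4750
s̄ = (1.0 + 1.3 + 0.9 + 0.8 + 0.7 + 1.1 + 0.4 + 0.8 + 1.0 + 1.1 + 0.7 + 1.3) / 12 = 0.9250
LCL = X̄̄ − A₃·s̄ = 9.4750 − 1.182 × 0.9250 = 8.3817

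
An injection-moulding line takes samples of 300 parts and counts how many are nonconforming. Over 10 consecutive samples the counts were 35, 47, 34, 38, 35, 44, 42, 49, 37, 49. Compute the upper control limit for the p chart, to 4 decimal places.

p̄ = Σdᵢ / (k·n) = 410 / (10 × 300) = 0.13667
UCL = p̄ + 3·√(p̄(1−p̄)/n) = 0.13667 + 3 × √(0.13667×0.86333/300) = 0.13667 + 3 × 0.01983 = 0.19616

0.1962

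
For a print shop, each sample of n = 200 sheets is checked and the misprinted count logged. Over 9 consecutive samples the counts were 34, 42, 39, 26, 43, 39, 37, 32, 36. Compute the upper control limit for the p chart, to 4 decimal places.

0.2641

p̄ = Σdᵢ / (k·n) = 328 / (9 × 200) = 0.18222
UCL = p̄ + 3·√(p̄(1−p̄)/n) = 0.18222 + 3 × √(0.18222×0.81778/200) = 0.18222 + 3 × 0.02730 = 0.26411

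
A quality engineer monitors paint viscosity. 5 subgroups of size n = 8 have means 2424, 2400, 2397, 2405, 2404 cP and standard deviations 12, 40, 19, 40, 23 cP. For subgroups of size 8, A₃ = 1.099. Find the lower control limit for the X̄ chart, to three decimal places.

2376.547

X̄̄ = (2424 + 2400 + 2397 + 2405 + 2404) / 5 = 2406.0000
s̄ = (12 + 40 + 19 + 40 + 23) / 5 = 26.8000
LCL = X̄̄ − A₃·s̄ = 2406.0000 − 1.099 × 26.8000 = 2376.5468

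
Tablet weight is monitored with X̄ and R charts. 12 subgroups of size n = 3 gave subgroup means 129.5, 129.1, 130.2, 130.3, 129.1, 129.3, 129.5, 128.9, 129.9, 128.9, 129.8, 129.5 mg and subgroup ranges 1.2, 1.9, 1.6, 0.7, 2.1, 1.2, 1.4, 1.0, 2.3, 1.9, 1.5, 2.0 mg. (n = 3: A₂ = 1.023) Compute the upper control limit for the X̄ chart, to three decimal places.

X̄̄ = (129.5 + 129.1 + 130.2 + 130.3 + 129.1 + 129.3 + 129.5 + 128.9 + 129.9 + 128.9 + 129.8 + 129.5) / 12 = 1554.0000 / 12 = 129.5000
R̄ = (1.2 + 1.9 + 1.6 + 0.7 + 2.1 + 1.2 + 1.4 + 1.0 + 2.3 + 1.9 + 1.5 + 2.0) / 12 = 18.8000 / 12 = 1.5667
UCL = X̄̄ + A₂·R̄ = 129.5000 + 1.023 × 1.5667 = 131.1027

131.103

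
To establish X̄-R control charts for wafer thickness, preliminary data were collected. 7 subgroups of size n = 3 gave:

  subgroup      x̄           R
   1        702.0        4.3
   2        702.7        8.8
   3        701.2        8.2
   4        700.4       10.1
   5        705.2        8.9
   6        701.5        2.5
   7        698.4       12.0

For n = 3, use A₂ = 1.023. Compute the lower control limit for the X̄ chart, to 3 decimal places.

X̄̄ = (702.0 + 702.7 + 701.2 + 700.4 + 705.2 + 701.5 + 698.4) / 7 = 4911.4000 / 7 = 701.6286
R̄ = (4.3 + 8.8 + 8.2 + 10.1 + 8.9 + 2.5 + 12.0) / 7 = 54.8000 / 7 = 7.8286
LCL = X̄̄ − A₂·R̄ = 701.6286 − 1.023 × 7.8286 = 693.6199

693.620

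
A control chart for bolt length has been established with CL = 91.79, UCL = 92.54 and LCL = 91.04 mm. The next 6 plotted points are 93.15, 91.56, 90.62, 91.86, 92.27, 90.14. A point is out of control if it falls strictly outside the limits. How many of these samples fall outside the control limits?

3

Compare each point to [91.04, 92.54]: sample 1 = 93.15 > UCL; sample 3 = 90.62 < LCL; sample 6 = 90.14 < LCL.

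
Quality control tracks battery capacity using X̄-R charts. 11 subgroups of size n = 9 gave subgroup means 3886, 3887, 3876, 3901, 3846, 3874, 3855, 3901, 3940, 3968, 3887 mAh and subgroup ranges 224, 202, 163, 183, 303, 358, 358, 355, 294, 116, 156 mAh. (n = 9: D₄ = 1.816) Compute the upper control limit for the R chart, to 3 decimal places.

R̄ = (224 + 202 + 163 + 183 + 303 + 358 + 358 + 355 + 294 + 116 + 156) / 11 = 2712.0000 / 11 = 246.5455
UCL_R = D₄·R̄ = 1.816 × 246.5455 = 447.7265

447.727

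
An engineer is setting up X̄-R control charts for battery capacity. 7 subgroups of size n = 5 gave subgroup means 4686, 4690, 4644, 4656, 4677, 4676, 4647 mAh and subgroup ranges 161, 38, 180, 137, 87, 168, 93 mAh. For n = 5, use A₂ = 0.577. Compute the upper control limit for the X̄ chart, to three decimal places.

4739.218

X̄̄ = (4686 + 4690 + 4644 + 4656 + 4677 + 4676 + 4647) / 7 = 32676.0000 / 7 = 4668.0000
R̄ = (161 + 38 + 180 + 137 + 87 + 168 + 93) / 7 = 864.0000 / 7 = 123.4286
UCL = X̄̄ + A₂·R̄ = 4668.0000 + 0.577 × 123.4286 = 4739.2183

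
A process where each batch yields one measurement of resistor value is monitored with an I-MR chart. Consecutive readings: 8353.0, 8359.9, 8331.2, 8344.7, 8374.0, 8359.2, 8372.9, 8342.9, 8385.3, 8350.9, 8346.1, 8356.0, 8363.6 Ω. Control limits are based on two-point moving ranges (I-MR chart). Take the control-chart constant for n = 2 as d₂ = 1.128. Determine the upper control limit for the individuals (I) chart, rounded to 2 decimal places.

8409.20

X̄ = (8353.0 + 8359.9 + 8331.2 + 8344.7 + 8374.0 + 8359.2 + 8372.9 + 8342.9 + 8385.3 + 8350.9 + 8346.1 + 8356.0 + 8363.6) / 13 = 8356.9000
Moving ranges: 6.9, 28.7, 13.5, 29.3, 14.8, 13.7, 30.0, 42.4, 34.4, 4.8, 9.9, 7.6; M̄R̄ = 236.0000 / 12 = 19.6667
UCL = X̄ + 3·M̄R̄/d₂ = 8356.9000 + 3 × 19.6667 / 1.128 = 8409.2050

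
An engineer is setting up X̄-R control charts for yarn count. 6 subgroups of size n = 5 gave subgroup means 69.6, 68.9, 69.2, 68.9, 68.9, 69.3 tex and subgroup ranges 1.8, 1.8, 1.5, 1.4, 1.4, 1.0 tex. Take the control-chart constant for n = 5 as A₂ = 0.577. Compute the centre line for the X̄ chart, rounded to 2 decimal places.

X̄̄ = (69.6 + 68.9 + 69.2 + 68.9 + 68.9 + 69.3) / 6 = 414.8000 / 6 = 69.1333
CL = X̄̄ = 69.1333

69.13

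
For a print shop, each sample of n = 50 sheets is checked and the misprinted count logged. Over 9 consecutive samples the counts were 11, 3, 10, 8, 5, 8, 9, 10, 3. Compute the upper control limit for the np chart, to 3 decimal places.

p̄ = Σdᵢ / (k·n) = 67 / (9 × 50) = 0.14889
UCL = np̄ + 3·√(np̄(1−p̄)) = 7.4444 + 3 × √(7.4444×0.85111) = 7.4444 + 3 × 2.5172 = 14.9959

14.996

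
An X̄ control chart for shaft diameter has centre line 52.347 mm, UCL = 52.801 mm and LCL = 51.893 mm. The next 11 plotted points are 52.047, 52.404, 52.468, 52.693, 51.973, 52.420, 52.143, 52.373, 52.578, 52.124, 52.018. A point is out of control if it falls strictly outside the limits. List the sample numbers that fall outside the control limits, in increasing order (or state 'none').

none

All 11 points lie within [51.893, 52.801].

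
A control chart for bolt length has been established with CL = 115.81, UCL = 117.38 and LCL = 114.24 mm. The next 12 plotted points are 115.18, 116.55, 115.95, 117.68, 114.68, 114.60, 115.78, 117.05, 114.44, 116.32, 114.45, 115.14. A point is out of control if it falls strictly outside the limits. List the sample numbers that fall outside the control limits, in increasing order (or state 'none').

4

Compare each point to [114.24, 117.38]: sample 4 = 117.68 > UCL.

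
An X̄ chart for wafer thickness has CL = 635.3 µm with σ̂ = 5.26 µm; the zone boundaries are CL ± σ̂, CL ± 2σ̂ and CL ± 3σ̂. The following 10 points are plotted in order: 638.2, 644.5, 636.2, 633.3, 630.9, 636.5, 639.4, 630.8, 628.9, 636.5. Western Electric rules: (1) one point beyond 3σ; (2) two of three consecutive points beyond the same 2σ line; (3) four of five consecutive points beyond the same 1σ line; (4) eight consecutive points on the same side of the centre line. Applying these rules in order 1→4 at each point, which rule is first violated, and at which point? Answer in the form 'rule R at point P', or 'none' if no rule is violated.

none

Zone of each point (C = within 1σ̂, B = 1σ̂–2σ̂, A = 2σ̂–3σ̂, * = beyond 3σ̂; sign = side of CL): 1:+C, 2:+B, 3:+C, 4:-C, 5:-C, 6:+C, 7:+C, 8:-C, 9:-B, 10:+C
No rule fires across all 10 points.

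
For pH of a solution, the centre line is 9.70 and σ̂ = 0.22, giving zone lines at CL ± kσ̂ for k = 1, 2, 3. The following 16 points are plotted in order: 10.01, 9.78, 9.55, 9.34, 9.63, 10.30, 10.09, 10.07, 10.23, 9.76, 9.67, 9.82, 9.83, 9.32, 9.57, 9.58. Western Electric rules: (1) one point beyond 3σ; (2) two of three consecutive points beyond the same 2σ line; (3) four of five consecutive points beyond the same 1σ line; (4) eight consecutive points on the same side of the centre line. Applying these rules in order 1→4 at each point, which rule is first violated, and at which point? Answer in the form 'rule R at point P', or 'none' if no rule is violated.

Zone of each point (C = within 1σ̂, B = 1σ̂–2σ̂, A = 2σ̂–3σ̂, * = beyond 3σ̂; sign = side of CL): 1:+B, 2:+C, 3:-C, 4:-B, 5:-C, 6:+A, 7:+B, 8:+B, 9:+A, 10:+C, 11:-C, 12:+C, 13:+C, 14:-B, 15:-C, 16:-C
Rule 3 (four of five consecutive points beyond the same 1σ limit) is satisfied at point 9.

rule 3 at point 9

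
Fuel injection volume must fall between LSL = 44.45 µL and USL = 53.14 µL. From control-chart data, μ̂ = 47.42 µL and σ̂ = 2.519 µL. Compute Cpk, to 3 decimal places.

0.393

Cpu = (USL − μ̂) / (3σ̂) = (53.14 − 47.42) / (3 × 2.519) = 0.7569; Cpl = (μ̂ − LSL) / (3σ̂) = (47.42 − 44.45) / (3 × 2.519) = 0.3930; Cpk = min(Cpu, Cpl) = 0.3930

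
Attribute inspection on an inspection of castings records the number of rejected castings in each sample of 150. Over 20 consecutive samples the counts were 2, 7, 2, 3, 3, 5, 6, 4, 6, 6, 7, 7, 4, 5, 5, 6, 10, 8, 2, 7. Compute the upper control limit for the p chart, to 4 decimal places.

0.0800

p̄ = Σdᵢ / (k·n) = 105 / (20 × 150) = 0.03500
UCL = p̄ + 3·√(p̄(1−p̄)/n) = 0.03500 + 3 × √(0.03500×0.96500/150) = 0.03500 + 3 × 0.01501 = 0.08002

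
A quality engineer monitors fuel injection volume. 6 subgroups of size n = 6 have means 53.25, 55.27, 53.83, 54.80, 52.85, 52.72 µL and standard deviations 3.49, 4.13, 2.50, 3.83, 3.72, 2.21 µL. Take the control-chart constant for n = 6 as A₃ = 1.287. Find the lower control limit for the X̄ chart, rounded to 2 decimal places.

49.52

X̄̄ = (53.25 + 55.27 + 53.83 + 54.80 + 52.85 + 52.72) / 6 = 53.7867
s̄ = (3.49 + 4.13 + 2.50 + 3.83 + 3.72 + 2.21) / 6 = 3.3133
LCL = X̄̄ − A₃·s̄ = 53.7867 − 1.287 × 3.3133 = 49.5224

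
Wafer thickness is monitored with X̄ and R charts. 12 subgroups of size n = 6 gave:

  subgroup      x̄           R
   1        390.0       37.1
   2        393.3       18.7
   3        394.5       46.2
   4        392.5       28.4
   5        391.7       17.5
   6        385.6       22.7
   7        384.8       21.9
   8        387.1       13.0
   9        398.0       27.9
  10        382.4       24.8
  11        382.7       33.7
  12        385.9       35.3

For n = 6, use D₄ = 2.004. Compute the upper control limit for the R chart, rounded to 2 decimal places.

R̄ = (37.1 + 18.7 + 46.2 + 28.4 + 17.5 + 22.7 + 21.9 + 13.0 + 27.9 + 24.8 + 33.7 + 35.3) / 12 = 327.2000 / 12 = 27.2667
UCL_R = D₄·R̄ = 2.004 × 27.2667 = 54.6424

54.64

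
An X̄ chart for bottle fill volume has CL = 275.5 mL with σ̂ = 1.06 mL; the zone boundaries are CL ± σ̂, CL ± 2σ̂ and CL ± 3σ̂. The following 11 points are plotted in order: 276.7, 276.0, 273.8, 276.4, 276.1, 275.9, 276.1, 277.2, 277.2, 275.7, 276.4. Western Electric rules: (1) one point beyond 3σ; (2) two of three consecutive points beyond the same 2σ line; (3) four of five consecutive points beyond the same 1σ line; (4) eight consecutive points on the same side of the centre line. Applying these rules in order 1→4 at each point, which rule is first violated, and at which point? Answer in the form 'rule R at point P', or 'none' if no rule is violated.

Zone of each point (C = within 1σ̂, B = 1σ̂–2σ̂, A = 2σ̂–3σ̂, * = beyond 3σ̂; sign = side of CL): 1:+B, 2:+C, 3:-B, 4:+C, 5:+C, 6:+C, 7:+C, 8:+B, 9:+B, 10:+C, 11:+C
Rule 4 (eight consecutive points on the same side of the centre line) is satisfied at point 11.

rule 4 at point 11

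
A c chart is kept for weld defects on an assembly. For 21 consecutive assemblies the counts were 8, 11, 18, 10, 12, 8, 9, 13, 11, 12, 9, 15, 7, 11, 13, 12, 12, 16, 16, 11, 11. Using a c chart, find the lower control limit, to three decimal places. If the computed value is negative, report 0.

c̄ = (8 + 11 + 18 + 10 + 12 + 8 + 9 + 13 + 11 + 12 + 9 + 15 + 7 + 11 + 13 + 12 + 12 + 16 + 16 + 11 + 11) / 21 = 245 / 21 = 11.6667
LCL = c̄ − 3√c̄ = 11.6667 − 3 × 3.4157 = 1.4197

1.420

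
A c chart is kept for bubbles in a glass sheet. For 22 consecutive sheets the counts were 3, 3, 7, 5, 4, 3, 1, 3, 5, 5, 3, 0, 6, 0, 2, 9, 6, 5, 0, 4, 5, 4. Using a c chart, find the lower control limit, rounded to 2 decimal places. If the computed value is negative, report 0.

c̄ = (3 + 3 + 7 + 5 + 4 + 3 + 1 + 3 + 5 + 5 + 3 + 0 + 6 + 0 + 2 + 9 + 6 + 5 + 0 + 4 + 5 + 4) / 22 = 83 / 22 = 3.7727
LCL = c̄ − 3√c̄ = 3.7727 − 3 × 1.9424 = -2.0543 → 0 (cannot be negative)

0.00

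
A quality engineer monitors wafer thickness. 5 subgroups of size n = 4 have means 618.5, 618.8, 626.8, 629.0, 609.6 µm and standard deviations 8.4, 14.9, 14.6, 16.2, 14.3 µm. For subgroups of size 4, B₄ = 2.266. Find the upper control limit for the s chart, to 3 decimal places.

30.999

s̄ = (8.4 + 14.9 + 14.6 + 16.2 + 14.3) / 5 = 13.6800
UCL_s = B₄·s̄ = 2.266 × 13.6800 = 30.9989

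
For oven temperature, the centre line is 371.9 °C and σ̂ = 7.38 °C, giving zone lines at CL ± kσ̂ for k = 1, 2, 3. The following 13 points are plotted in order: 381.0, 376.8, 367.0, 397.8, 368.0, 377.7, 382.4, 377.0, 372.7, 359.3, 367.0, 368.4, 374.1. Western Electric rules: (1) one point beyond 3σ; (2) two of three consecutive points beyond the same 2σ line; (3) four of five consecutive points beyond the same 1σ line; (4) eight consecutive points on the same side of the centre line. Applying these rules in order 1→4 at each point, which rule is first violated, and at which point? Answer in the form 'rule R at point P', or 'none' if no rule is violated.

rule 1 at point 4

Zone of each point (C = within 1σ̂, B = 1σ̂–2σ̂, A = 2σ̂–3σ̂, * = beyond 3σ̂; sign = side of CL): 1:+B, 2:+C, 3:-C, 4:+*, 5:-C, 6:+C, 7:+B, 8:+C, 9:+C, 10:-B, 11:-C, 12:-C, 13:+C
Rule 1 (one point beyond the 3σ limits) is satisfied at point 4.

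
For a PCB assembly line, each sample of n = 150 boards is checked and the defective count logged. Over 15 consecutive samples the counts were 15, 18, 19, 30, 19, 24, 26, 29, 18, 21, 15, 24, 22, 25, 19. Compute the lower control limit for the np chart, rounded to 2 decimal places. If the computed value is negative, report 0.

p̄ = Σdᵢ / (k·n) = 324 / (15 × 150) = 0.14400
LCL = np̄ − 3·√(np̄(1−p̄)) = 21.6000 − 3 × 4.3000 = 8.7001

8.70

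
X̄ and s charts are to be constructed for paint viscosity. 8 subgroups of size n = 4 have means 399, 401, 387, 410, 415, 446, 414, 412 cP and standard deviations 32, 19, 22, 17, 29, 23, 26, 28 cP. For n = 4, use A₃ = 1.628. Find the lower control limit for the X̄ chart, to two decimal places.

370.61

X̄̄ = (399 + 401 + 387 + 410 + 415 + 446 + 414 + 412) / 8 = 410.5000
s̄ = (32 + 19 + 22 + 17 + 29 + 23 + 26 + 28) / 8 = 24.5000
LCL = X̄̄ − A₃·s̄ = 410.5000 − 1.628 × 24.5000 = 370.6140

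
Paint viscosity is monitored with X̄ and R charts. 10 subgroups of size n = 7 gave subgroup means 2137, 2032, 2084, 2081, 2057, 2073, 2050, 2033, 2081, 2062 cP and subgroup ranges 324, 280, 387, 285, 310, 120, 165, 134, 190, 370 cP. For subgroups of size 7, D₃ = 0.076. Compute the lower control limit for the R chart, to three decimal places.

R̄ = (324 + 280 + 387 + 285 + 310 + 120 + 165 + 134 + 190 + 370) / 10 = 2565.0000 / 10 = 256.5000
LCL_R = D₃·R̄ = 0.076 × 256.5000 = 19.4940

19.494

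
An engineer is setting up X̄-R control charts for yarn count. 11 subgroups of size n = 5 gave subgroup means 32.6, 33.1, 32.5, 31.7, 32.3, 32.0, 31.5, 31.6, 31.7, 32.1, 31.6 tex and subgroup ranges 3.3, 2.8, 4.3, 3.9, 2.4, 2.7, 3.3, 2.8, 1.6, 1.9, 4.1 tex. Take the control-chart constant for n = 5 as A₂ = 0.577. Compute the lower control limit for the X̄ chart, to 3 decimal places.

30.327

X̄̄ = (32.6 + 33.1 + 32.5 + 31.7 + 32.3 + 32.0 + 31.5 + 31.6 + 31.7 + 32.1 + 31.6) / 11 = 352.7000 / 11 = 32.0636
R̄ = (3.3 + 2.8 + 4.3 + 3.9 + 2.4 + 2.7 + 3.3 + 2.8 + 1.6 + 1.9 + 4.1) / 11 = 33.1000 / 11 = 3.0091
LCL = X̄̄ − A₂·R̄ = 32.0636 − 0.577 × 3.0091 = 30.3274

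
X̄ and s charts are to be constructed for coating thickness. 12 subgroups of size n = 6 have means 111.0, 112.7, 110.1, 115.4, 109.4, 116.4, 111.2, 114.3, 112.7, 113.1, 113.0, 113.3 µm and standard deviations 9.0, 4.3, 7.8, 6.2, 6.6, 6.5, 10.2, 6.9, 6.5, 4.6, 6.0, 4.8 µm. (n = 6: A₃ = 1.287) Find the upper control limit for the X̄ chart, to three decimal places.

121.232

X̄̄ = (111.0 + 112.7 + 110.1 + 115.4 + 109.4 + 116.4 + 111.2 + 114.3 + 112.7 + 113.1 + 113.0 + 113.3) / 12 = 112.7167
s̄ = (9.0 + 4.3 + 7.8 + 6.2 + 6.6 + 6.5 + 10.2 + 6.9 + 6.5 + 4.6 + 6.0 + 4.8) / 12 = 6.6167
UCL = X̄̄ + A₃·s̄ = 112.7167 + 1.287 × 6.6167 = 121.2323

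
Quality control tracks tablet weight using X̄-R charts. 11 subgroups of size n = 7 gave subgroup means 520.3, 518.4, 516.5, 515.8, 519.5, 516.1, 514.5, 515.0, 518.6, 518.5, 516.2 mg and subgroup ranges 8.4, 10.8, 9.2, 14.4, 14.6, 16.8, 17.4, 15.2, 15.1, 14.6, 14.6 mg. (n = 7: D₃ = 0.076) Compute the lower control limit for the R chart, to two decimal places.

1.04

R̄ = (8.4 + 10.8 + 9.2 + 14.4 + 14.6 + 16.8 + 17.4 + 15.2 + 15.1 + 14.6 + 14.6) / 11 = 151.1000 / 11 = 13.7364
LCL_R = D₃·R̄ = 0.076 × 13.7364 = 1.0440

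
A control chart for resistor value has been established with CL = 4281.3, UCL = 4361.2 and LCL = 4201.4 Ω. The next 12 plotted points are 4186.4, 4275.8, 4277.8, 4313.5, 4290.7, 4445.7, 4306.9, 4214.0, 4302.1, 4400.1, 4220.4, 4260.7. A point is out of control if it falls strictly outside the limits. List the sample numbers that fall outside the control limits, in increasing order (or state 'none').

1, 6, 10

Compare each point to [4201.4, 4361.2]: sample 1 = 4186.4 < LCL; sample 6 = 4445.7 > UCL; sample 10 = 4400.1 > UCL.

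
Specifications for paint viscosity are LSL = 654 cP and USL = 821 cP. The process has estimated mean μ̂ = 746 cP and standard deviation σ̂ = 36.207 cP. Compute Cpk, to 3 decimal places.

0.690

Cpu = (USL − μ̂) / (3σ̂) = (821 − 746) / (3 × 36.207) = 0.6905; Cpl = (μ̂ − LSL) / (3σ̂) = (746 − 654) / (3 × 36.207) = 0.8470; Cpk = min(Cpu, Cpl) = 0.6905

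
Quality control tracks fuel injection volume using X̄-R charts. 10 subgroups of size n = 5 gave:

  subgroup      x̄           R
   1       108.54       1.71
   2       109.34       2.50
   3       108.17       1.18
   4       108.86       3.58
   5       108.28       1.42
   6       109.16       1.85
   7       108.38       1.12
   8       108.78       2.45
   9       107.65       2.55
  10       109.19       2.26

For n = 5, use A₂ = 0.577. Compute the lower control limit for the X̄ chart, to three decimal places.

107.445

X̄̄ = (108.54 + 109.34 + 108.17 + 108.86 + 108.28 + 109.16 + 108.38 + 108.78 + 107.65 + 109.19) / 10 = 1086.3500 / 10 = 108.6350
R̄ = (1.71 + 2.50 + 1.18 + 3.58 + 1.42 + 1.85 + 1.12 + 2.45 + 2.55 + 2.26) / 10 = 20.6200 / 10 = 2.0620
LCL = X̄̄ − A₂·R̄ = 108.6350 − 0.577 × 2.0620 = 107.4452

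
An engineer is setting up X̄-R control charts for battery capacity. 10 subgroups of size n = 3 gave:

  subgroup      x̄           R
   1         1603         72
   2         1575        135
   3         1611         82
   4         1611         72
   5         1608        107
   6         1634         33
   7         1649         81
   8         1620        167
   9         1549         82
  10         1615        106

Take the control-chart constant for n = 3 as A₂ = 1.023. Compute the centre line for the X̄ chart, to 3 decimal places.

X̄̄ = (1603 + 1575 + 1611 + 1611 + 1608 + 1634 + 1649 + 1620 + 1549 + 1615) / 10 = 16075.0000 / 10 = 1607.5000
CL = X̄̄ = 1607.5000

1607.500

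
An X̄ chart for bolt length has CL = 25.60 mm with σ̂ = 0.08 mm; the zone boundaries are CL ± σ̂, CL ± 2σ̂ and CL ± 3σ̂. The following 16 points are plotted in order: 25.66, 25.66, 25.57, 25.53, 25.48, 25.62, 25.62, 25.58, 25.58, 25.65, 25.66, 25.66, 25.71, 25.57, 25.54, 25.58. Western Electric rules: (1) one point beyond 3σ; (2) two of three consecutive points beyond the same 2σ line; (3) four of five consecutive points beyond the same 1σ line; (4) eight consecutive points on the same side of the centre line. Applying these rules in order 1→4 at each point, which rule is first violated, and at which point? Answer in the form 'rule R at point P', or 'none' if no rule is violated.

Zone of each point (C = within 1σ̂, B = 1σ̂–2σ̂, A = 2σ̂–3σ̂, * = beyond 3σ̂; sign = side of CL): 1:+C, 2:+C, 3:-C, 4:-C, 5:-B, 6:+C, 7:+C, 8:-C, 9:-C, 10:+C, 11:+C, 12:+C, 13:+B, 14:-C, 15:-C, 16:-C
No rule fires across all 16 points.

none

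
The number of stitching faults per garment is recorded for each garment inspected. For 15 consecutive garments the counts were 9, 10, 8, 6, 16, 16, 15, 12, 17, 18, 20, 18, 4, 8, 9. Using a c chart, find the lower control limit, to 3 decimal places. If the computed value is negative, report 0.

c̄ = (9 + 10 + 8 + 6 + 16 + 16 + 15 + 12 + 17 + 18 + 20 + 18 + 4 + 8 + 9) / 15 = 186 / 15 = 12.4000
LCL = c̄ − 3√c̄ = 12.4000 − 3 × 3.5214 = 1.8359

1.836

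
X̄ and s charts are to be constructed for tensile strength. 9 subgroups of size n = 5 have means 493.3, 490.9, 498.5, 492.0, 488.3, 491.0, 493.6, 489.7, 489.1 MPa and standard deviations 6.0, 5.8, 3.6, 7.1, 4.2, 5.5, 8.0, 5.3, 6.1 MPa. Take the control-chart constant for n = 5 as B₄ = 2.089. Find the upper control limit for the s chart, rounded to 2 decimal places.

11.98

s̄ = (6.0 + 5.8 + 3.6 + 7.1 + 4.2 + 5.5 + 8.0 + 5.3 + 6.1) / 9 = 5.7333
UCL_s = B₄·s̄ = 2.089 × 5.7333 = 11.9769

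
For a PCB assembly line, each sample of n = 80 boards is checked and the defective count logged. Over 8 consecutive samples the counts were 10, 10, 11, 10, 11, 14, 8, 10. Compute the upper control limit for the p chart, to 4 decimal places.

0.2445

p̄ = Σdᵢ / (k·n) = 84 / (8 × 80) = 0.13125
UCL = p̄ + 3·√(p̄(1−p̄)/n) = 0.13125 + 3 × √(0.13125×0.86875/80) = 0.13125 + 3 × 0.03775 = 0.24451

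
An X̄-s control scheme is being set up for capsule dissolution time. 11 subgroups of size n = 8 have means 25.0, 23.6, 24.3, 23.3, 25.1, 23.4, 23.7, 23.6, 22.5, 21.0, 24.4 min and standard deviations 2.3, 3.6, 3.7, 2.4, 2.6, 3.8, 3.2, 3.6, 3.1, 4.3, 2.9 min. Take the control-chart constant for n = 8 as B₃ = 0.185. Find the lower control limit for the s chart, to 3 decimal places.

s̄ = (2.3 + 3.6 + 3.7 + 2.4 + 2.6 + 3.8 + 3.2 + 3.6 + 3.1 + 4.3 + 2.9) / 11 = 3.2273
LCL_s = B₃·s̄ = 0.185 × 3.2273 = 0.5970

0.597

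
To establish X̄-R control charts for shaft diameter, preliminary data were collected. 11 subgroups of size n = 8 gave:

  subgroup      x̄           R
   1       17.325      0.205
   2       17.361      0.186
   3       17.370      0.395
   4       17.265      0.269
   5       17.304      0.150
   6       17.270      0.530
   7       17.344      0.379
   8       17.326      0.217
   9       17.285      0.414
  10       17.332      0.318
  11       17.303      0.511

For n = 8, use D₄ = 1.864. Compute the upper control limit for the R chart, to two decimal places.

0.61

R̄ = (0.205 + 0.186 + 0.395 + 0.269 + 0.150 + 0.530 + 0.379 + 0.217 + 0.414 + 0.318 + 0.511) / 11 = 3.5740 / 11 = 0.3249
UCL_R = D₄·R̄ = 1.864 × 0.3249 = 0.6056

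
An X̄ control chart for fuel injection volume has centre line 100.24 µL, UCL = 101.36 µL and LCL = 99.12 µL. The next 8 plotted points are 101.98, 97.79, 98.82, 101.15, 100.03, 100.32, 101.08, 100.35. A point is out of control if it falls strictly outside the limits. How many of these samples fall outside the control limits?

3

Compare each point to [99.12, 101.36]: sample 1 = 101.98 > UCL; sample 2 = 97.79 < LCL; sample 3 = 98.82 < LCL.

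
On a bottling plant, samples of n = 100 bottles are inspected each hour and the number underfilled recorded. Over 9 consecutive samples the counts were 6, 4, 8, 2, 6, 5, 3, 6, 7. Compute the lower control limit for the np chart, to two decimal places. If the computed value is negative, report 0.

p̄ = Σdᵢ / (k·n) = 47 / (9 × 100) = 0.05222
LCL = np̄ − 3·√(np̄(1−p̄)) = 5.2222 − 3 × 2.2247 = -1.4520 → 0 (negative, so LCL = 0)

0.00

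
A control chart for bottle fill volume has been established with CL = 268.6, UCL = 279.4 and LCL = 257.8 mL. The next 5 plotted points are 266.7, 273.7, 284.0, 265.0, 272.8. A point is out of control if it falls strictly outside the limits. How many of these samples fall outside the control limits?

1

Compare each point to [257.8, 279.4]: sample 3 = 284.0 > UCL.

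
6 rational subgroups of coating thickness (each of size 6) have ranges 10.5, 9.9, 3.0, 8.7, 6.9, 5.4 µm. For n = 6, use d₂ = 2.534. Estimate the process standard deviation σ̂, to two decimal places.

R̄ = (10.5 + 9.9 + 3.0 + 8.7 + 6.9 + 5.4) / 6 = 7.4000
σ̂ = R̄ / d₂ = 7.4000 / 2.534 = 2.9203

2.92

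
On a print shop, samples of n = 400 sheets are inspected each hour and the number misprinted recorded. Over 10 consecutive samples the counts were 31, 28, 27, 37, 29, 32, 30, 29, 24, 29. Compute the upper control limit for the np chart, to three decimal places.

p̄ = Σdᵢ / (k·n) = 296 / (10 × 400) = 0.07400
UCL = np̄ + 3·√(np̄(1−p̄)) = 29.6000 + 3 × √(29.6000×0.92600) = 29.6000 + 3 × 5.2354 = 45.3063

45.306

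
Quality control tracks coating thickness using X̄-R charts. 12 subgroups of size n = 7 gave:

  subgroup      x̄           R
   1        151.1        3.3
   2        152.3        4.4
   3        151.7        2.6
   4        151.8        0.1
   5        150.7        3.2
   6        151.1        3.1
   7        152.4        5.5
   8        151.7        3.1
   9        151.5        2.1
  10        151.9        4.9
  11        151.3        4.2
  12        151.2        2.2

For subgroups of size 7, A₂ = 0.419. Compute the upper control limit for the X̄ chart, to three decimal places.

152.910

X̄̄ = (151.1 + 152.3 + 151.7 + 151.8 + 150.7 + 151.1 + 152.4 + 151.7 + 151.5 + 151.9 + 151.3 + 151.2) / 12 = 1818.7000 / 12 = 151.5583
R̄ = (3.3 + 4.4 + 2.6 + 0.1 + 3.2 + 3.1 + 5.5 + 3.1 + 2.1 + 4.9 + 4.2 + 2.2) / 12 = 38.7000 / 12 = 3.2250
UCL = X̄̄ + A₂·R̄ = 151.5583 + 0.419 × 3.2250 = 152.9096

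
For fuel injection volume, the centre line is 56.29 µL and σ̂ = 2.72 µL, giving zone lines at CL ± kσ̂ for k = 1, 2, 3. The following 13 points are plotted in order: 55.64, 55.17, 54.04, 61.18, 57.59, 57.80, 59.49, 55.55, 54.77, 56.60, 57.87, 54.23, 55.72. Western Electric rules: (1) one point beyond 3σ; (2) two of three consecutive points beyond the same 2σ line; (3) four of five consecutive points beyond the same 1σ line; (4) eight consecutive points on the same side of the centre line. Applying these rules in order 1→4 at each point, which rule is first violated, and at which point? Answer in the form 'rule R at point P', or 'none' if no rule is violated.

Zone of each point (C = within 1σ̂, B = 1σ̂–2σ̂, A = 2σ̂–3σ̂, * = beyond 3σ̂; sign = side of CL): 1:-C, 2:-C, 3:-C, 4:+B, 5:+C, 6:+C, 7:+B, 8:-C, 9:-C, 10:+C, 11:+C, 12:-C, 13:-C
No rule fires across all 13 points.

none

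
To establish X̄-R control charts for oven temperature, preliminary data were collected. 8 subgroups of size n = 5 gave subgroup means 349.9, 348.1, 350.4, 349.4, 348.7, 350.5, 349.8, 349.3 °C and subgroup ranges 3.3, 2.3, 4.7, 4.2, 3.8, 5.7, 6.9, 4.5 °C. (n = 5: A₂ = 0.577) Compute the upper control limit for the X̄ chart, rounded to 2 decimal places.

X̄̄ = (349.9 + 348.1 + 350.4 + 349.4 + 348.7 + 350.5 + 349.8 + 349.3) / 8 = 2796.1000 / 8 = 349.5125
R̄ = (3.3 + 2.3 + 4.7 + 4.2 + 3.8 + 5.7 + 6.9 + 4.5) / 8 = 35.4000 / 8 = 4.4250
UCL = X̄̄ + A₂·R̄ = 349.5125 + 0.577 × 4.4250 = 352.0657

352.07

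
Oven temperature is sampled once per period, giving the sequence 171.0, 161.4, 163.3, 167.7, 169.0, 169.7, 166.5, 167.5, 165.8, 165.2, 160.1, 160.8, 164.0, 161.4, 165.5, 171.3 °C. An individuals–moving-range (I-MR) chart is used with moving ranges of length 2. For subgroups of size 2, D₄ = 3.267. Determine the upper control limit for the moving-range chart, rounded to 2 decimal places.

Moving ranges: 9.6, 1.9, 4.4, 1.3, 0.7, 3.2, 1.0, 1.7, 0.6, 5.1, 0.7, 3.2, 2.6, 4.1, 5.8; M̄R̄ = 45.9000 / 15 = 3.0600
UCL_MR = D₄·M̄R̄ = 3.267 × 3.0600 = 9.9970

10.00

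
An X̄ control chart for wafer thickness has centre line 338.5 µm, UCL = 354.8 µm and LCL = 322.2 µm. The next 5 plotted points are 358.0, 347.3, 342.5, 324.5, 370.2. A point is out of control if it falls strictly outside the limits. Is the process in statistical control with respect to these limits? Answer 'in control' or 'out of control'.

out of control

Compare each point to [322.2, 354.8]: sample 1 = 358.0 > UCL; sample 5 = 370.2 > UCL.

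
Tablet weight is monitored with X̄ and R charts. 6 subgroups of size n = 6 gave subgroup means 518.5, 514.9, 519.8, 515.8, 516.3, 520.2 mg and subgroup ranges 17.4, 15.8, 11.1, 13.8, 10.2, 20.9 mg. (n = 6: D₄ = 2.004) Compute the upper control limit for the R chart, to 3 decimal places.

R̄ = (17.4 + 15.8 + 11.1 + 13.8 + 10.2 + 20.9) / 6 = 89.2000 / 6 = 14.8667
UCL_R = D₄·R̄ = 2.004 × 14.8667 = 29.7928

29.793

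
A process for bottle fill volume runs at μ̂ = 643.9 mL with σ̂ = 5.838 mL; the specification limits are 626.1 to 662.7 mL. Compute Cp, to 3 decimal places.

Cp = (USL − LSL) / (6σ̂) = (662.7 − 626.1) / (6 × 5.838) = 36.6000 / 35.0280 = 1.0449

1.045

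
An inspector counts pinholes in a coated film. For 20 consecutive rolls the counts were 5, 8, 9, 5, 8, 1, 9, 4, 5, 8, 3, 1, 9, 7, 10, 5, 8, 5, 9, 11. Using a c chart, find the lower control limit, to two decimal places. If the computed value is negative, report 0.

c̄ = (5 + 8 + 9 + 5 + 8 + 1 + 9 + 4 + 5 + 8 + 3 + 1 + 9 + 7 + 10 + 5 + 8 + 5 + 9 + 11) / 20 = 130 / 20 = 6.5000
LCL = c̄ − 3√c̄ = 6.5000 − 3 × 2.5495 = -1.1485 → 0 (cannot be negative)

0.00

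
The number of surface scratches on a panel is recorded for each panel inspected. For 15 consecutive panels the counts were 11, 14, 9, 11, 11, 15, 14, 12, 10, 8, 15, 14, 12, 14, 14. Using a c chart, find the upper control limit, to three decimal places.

c̄ = (11 + 14 + 9 + 11 + 11 + 15 + 14 + 12 + 10 + 8 + 15 + 14 + 12 + 14 + 14) / 15 = 184 / 15 = 12.2667
UCL = c̄ + 3√c̄ = 12.2667 + 3 × √12.2667 = 12.2667 + 3 × 3.5024 = 22.7738

22.774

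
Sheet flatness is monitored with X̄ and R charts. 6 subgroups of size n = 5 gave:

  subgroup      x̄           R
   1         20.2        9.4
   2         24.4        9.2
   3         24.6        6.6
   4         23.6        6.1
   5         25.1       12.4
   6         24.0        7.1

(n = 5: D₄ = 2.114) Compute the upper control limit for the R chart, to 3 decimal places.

R̄ = (9.4 + 9.2 + 6.6 + 6.1 + 12.4 + 7.1) / 6 = 50.8000 / 6 = 8.4667
UCL_R = D₄·R̄ = 2.114 × 8.4667 = 17.8985

17.899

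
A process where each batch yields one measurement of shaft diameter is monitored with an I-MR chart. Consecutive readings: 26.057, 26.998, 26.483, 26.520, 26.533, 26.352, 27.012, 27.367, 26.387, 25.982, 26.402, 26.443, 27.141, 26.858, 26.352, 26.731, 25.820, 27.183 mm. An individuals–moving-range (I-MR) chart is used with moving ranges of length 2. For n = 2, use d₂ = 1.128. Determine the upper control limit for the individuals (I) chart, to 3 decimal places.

27.949

X̄ = (26.057 + 26.998 + 26.483 + 26.520 + 26.533 + 26.352 + 27.012 + 27.367 + 26.387 + 25.982 + 26.402 + 26.443 + 27.141 + 26.858 + 26.352 + 26.731 + 25.820 + 27.183) / 18 = 26.5901
Moving ranges: 0.941, 0.515, 0.037, 0.013, 0.181, 0.660, 0.355, 0.980, 0.405, 0.420, 0.041, 0.698, 0.283, 0.506, 0.379, 0.911, 1.363; M̄R̄ = 8.6880 / 17 = 0.5111
UCL = X̄ + 3·M̄R̄/d₂ = 26.5901 + 3 × 0.5111 / 1.128 = 27.9493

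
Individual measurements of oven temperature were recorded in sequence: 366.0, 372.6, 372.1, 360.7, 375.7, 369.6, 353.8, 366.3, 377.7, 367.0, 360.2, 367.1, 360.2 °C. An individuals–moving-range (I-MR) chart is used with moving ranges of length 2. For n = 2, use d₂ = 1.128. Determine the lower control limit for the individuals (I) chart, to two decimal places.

342.33

X̄ = (366.0 + 372.6 + 372.1 + 360.7 + 375.7 + 369.6 + 353.8 + 366.3 + 377.7 + 367.0 + 360.2 + 367.1 + 360.2) / 13 = 366.8462
Moving ranges: 6.6, 0.5, 11.4, 15.0, 6.1, 15.8, 12.5, 11.4, 10.7, 6.8, 6.9, 6.9; M̄R̄ = 110.6000 / 12 = 9.2167
LCL = X̄ − 3·M̄R̄/d₂ = 366.8462 − 3 × 9.2167 / 1.128 = 342.3337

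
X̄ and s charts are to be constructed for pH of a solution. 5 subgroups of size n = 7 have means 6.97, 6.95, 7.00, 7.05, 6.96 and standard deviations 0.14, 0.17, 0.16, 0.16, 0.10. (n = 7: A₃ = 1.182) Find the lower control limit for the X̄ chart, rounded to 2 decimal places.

X̄̄ = (6.97 + 6.95 + 7.00 + 7.05 + 6.96) / 5 = 6.9860
s̄ = (0.14 + 0.17 + 0.16 + 0.16 + 0.10) / 5 = 0.1460
LCL = X̄̄ − A₃·s̄ = 6.9860 − 1.182 × 0.1460 = 6.8134

6.81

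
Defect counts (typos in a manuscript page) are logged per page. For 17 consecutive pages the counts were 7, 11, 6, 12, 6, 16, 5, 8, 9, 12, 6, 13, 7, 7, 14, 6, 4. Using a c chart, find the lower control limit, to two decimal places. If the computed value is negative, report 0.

c̄ = (7 + 11 + 6 + 12 + 6 + 16 + 5 + 8 + 9 + 12 + 6 + 13 + 7 + 7 + 14 + 6 + 4) / 17 = 149 / 17 = 8.7647
LCL = c̄ − 3√c̄ = 8.7647 − 3 × 2.9605 = -0.1169 → 0 (cannot be negative)

0.00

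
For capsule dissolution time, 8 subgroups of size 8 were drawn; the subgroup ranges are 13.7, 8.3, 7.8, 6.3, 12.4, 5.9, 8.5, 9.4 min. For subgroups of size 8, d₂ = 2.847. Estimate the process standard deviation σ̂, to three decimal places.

3.174

R̄ = (13.7 + 8.3 + 7.8 + 6.3 + 12.4 + 5.9 + 8.5 + 9.4) / 8 = 9.0375
σ̂ = R̄ / d₂ = 9.0375 / 2.847 = 3.1744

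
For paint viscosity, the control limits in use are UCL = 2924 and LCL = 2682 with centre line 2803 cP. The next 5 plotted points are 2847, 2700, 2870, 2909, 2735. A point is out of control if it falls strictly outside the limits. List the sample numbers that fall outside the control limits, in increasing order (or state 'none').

All 5 points lie within [2682, 2924].

none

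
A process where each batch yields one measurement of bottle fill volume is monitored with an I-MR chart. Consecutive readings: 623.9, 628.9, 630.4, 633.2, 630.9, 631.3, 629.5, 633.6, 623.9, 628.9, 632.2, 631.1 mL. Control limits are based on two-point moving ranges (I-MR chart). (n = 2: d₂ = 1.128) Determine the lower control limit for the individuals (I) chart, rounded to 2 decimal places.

X̄ = (623.9 + 628.9 + 630.4 + 633.2 + 630.9 + 631.3 + 629.5 + 633.6 + 623.9 + 628.9 + 632.2 + 631.1) / 12 = 629.8167
Moving ranges: 5.0, 1.5, 2.8, 2.3, 0.4, 1.8, 4.1, 9.7, 5.0, 3.3, 1.1; M̄R̄ = 37.0000 / 11 = 3.3636
LCL = X̄ − 3·M̄R̄/d₂ = 629.8167 − 3 × 3.3636 / 1.128 = 620.8708

620.87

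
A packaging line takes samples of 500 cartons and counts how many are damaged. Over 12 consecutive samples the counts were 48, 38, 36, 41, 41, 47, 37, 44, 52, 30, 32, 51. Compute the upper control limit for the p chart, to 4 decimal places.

p̄ = Σdᵢ / (k·n) = 497 / (12 × 500) = 0.08283
UCL = p̄ + 3·√(p̄(1−p̄)/n) = 0.08283 + 3 × √(0.08283×0.91717/500) = 0.08283 + 3 × 0.01233 = 0.11981

0.1198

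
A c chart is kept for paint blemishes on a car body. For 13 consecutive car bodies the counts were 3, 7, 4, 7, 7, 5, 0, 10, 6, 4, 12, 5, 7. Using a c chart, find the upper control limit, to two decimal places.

c̄ = (3 + 7 + 4 + 7 + 7 + 5 + 0 + 10 + 6 + 4 + 12 + 5 + 7) / 13 = 77 / 13 = 5.9231
UCL = c̄ + 3√c̄ = 5.9231 + 3 × √5.9231 = 5.9231 + 3 × 2.4337 = 13.2243

13.22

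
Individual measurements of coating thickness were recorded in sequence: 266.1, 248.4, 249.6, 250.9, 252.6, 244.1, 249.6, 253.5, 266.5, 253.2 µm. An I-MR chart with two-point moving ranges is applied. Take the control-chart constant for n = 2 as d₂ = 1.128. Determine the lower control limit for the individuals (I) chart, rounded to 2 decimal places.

X̄ = (266.1 + 248.4 + 249.6 + 250.9 + 252.6 + 244.1 + 249.6 + 253.5 + 266.5 + 253.2) / 10 = 253.4500
Moving ranges: 17.7, 1.2, 1.3, 1.7, 8.5, 5.5, 3.9, 13.0, 13.3; M̄R̄ = 66.1000 / 9 = 7.3444
LCL = X̄ − 3·M̄R̄/d₂ = 253.4500 − 3 × 7.3444 / 1.128 = 233.9169

233.92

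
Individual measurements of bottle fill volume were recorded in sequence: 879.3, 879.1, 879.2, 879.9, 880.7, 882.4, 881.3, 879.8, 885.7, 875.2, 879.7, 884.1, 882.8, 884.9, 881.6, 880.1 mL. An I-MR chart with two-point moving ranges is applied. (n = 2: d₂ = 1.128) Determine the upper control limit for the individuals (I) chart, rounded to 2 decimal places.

888.01

X̄ = (879.3 + 879.1 + 879.2 + 879.9 + 880.7 + 882.4 + 881.3 + 879.8 + 885.7 + 875.2 + 879.7 + 884.1 + 882.8 + 884.9 + 881.6 + 880.1) / 16 = 880.9875
Moving ranges: 0.2, 0.1, 0.7, 0.8, 1.7, 1.1, 1.5, 5.9, 10.5, 4.5, 4.4, 1.3, 2.1, 3.3, 1.5; M̄R̄ = 39.6000 / 15 = 2.6400
UCL = X̄ + 3·M̄R̄/d₂ = 880.9875 + 3 × 2.6400 / 1.128 = 888.0088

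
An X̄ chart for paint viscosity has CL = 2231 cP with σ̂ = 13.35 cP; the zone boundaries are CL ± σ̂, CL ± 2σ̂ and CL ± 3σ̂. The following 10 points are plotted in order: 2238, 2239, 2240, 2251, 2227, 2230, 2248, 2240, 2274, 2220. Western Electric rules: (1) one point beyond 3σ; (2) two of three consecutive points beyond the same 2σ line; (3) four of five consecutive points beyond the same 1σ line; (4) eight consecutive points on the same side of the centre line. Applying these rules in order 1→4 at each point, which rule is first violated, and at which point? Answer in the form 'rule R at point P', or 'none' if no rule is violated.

Zone of each point (C = within 1σ̂, B = 1σ̂–2σ̂, A = 2σ̂–3σ̂, * = beyond 3σ̂; sign = side of CL): 1:+C, 2:+C, 3:+C, 4:+B, 5:-C, 6:-C, 7:+B, 8:+C, 9:+*, 10:-C
Rule 1 (one point beyond the 3σ limits) is satisfied at point 9.

rule 1 at point 9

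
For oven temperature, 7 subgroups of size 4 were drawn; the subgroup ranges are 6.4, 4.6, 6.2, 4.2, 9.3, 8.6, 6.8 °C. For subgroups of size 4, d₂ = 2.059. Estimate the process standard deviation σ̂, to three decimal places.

R̄ = (6.4 + 4.6 + 6.2 + 4.2 + 9.3 + 8.6 + 6.8) / 7 = 6.5857
σ̂ = R̄ / d₂ = 6.5857 / 2.059 = 3.1985

3.199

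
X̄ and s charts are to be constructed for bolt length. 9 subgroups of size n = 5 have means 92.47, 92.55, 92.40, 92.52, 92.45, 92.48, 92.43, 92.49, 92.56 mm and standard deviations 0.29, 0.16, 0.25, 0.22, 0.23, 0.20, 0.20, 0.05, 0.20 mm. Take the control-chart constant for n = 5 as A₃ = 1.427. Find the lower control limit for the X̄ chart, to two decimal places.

92.20

X̄̄ = (92.47 + 92.55 + 92.40 + 92.52 + 92.45 + 92.48 + 92.43 + 92.49 + 92.56) / 9 = 92.4833
s̄ = (0.29 + 0.16 + 0.25 + 0.22 + 0.23 + 0.20 + 0.20 + 0.05 + 0.20) / 9 = 0.2000
LCL = X̄̄ − A₃·s̄ = 92.4833 − 1.427 × 0.2000 = 92.1979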